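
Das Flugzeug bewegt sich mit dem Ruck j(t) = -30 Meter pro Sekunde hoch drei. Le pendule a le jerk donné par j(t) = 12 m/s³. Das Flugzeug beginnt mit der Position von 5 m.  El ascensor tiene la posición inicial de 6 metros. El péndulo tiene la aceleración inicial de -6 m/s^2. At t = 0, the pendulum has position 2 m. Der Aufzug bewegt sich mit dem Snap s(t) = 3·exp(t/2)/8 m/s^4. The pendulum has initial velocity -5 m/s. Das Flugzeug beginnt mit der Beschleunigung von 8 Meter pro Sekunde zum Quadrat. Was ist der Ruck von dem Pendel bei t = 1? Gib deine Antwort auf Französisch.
De l'équation du jerk j(t) = 12, nous substituons t = 1 pour obtenir j = 12.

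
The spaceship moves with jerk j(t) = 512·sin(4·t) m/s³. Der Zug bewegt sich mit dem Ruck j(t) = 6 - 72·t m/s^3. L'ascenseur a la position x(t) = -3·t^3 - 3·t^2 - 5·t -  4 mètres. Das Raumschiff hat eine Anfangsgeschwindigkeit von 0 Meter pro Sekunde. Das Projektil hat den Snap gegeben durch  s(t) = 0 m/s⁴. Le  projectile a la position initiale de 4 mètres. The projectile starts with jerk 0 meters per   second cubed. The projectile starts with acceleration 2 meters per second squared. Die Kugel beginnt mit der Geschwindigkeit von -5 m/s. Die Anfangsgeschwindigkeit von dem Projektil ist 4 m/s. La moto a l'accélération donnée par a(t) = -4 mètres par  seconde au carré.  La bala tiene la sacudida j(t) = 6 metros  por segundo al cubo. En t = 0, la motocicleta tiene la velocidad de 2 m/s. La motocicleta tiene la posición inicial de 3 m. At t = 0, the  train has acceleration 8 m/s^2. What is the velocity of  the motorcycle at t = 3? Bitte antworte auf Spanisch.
Partiendo de la aceleración a(t) = -4, tomamos 1 integral. La antiderivada de la aceleración, con v(0) = 2, da la velocidad: v(t) = 2 - 4·t. De la ecuación de la velocidad v(t) = 2 - 4·t, sustituimos t = 3 para obtener v = -10.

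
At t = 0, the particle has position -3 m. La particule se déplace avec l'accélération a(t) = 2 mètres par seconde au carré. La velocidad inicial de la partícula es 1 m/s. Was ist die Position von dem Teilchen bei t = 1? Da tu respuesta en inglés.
We must find the integral of our acceleration equation a(t) = 2 2 times. The antiderivative of acceleration, with v(0) = 1, gives velocity: v(t) = 2·t + 1. Taking ∫v(t)dt and applying x(0) = -3, we find x(t) = t^2 + t - 3. Using x(t) = t^2 + t - 3 and substituting t = 1, we find x = -1.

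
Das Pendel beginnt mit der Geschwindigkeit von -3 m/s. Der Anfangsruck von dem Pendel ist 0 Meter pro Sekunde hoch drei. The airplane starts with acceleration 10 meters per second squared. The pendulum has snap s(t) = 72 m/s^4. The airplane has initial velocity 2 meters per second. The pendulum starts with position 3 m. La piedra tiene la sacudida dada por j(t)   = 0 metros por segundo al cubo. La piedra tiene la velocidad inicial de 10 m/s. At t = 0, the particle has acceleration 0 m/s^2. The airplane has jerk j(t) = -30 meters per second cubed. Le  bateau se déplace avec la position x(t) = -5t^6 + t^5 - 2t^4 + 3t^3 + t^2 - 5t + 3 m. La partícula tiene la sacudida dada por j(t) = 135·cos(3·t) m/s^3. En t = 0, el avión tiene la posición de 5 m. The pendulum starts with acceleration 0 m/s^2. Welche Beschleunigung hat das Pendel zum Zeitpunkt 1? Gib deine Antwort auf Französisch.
En partant du snap s(t) = 72, nous prenons 2 intégrales. En intégrant le snap et en utilisant la condition initiale j(0) = 0, nous obtenons j(t) = 72·t. La primitive du jerk est l'accélération. En utilisant a(0) = 0, nous obtenons a(t) = 36·t^2. En utilisant a(t) = 36·t^2 et en substituant t = 1, nous trouvons a = 36.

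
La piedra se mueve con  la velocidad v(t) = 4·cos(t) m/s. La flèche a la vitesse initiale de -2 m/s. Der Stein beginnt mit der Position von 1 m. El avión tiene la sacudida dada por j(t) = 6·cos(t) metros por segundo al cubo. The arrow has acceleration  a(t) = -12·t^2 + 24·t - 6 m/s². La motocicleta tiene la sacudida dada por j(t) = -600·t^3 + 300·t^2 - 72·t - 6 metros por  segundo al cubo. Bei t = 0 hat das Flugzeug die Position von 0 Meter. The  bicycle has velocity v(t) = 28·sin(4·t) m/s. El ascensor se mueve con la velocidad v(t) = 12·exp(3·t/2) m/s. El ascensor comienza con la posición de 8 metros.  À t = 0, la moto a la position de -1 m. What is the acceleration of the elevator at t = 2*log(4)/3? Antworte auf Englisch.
Starting from velocity v(t) = 12·exp(3·t/2), we take 1 derivative. The derivative of velocity gives acceleration: a(t) = 18·exp(3·t/2). Using a(t) = 18·exp(3·t/2) and substituting t = 2*log(4)/3, we find a = 72.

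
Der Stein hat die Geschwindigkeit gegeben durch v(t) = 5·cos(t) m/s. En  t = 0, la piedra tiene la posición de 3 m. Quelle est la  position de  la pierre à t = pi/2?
Pour résoudre ceci, nous devons prendre 1 primitive de notre équation de la vitesse v(t) = 5·cos(t). En intégrant la vitesse et en utilisant la condition initiale x(0) = 3, nous obtenons x(t) = 5·sin(t) + 3. Nous avons la position x(t) = 5·sin(t) + 3. En substituant t = pi/2: x(pi/2) = 8.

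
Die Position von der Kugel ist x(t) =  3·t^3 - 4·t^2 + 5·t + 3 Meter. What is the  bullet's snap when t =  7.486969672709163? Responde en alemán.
Wir müssen unsere Gleichung für die Position x(t) = 3·t^3 - 4·t^2 + 5·t + 3 4-mal ableiten. Die Ableitung von der Position ergibt die Geschwindigkeit: v(t) = 9·t^2 - 8·t + 5. Die Ableitung von der Geschwindigkeit ergibt die Beschleunigung: a(t) = 18·t - 8. Die Ableitung von der Beschleunigung ergibt den Ruck: j(t) = 18. Durch Ableiten von dem Ruck erhalten wir den Snap: s(t) = 0. Aus der Gleichung für den Snap s(t) = 0, setzen wir t = 7.486969672709163 ein und erhalten s = 0.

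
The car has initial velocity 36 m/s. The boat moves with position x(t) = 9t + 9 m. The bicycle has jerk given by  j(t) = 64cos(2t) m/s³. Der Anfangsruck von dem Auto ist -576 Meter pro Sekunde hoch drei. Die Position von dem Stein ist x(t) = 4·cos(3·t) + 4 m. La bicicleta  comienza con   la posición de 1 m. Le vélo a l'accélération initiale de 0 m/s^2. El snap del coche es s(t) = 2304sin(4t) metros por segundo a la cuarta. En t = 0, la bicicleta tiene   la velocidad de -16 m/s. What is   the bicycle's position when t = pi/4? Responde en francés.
Pour résoudre ceci, nous devons prendre 3 primitives de notre équation du jerk j(t) = 64·cos(2·t). L'intégrale du jerk est l'accélération. En utilisant a(0) = 0, nous obtenons a(t) = 32·sin(2·t). En intégrant l'accélération et en utilisant la condition initiale v(0) = -16, nous obtenons v(t) = -16·cos(2·t). En intégrant la vitesse et en utilisant la condition initiale x(0) = 1, nous obtenons x(t) = 1 - 8·sin(2·t). De l'équation de la position x(t) = 1 - 8·sin(2·t), nous substituons t = pi/4 pour obtenir x = -7.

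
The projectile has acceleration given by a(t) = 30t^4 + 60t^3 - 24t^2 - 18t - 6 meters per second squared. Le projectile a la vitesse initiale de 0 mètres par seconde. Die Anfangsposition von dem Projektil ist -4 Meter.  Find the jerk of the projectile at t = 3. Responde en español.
Para resolver esto, necesitamos tomar 1 derivada de nuestra ecuación de la aceleración a(t) = 30·t^4 + 60·t^3 - 24·t^2 - 18·t - 6. Tomando d/dt de a(t), encontramos j(t) = 120·t^3 + 180·t^2 - 48·t - 18. Usando j(t) = 120·t^3 + 180·t^2 - 48·t - 18 y sustituyendo t = 3, encontramos j = 4698.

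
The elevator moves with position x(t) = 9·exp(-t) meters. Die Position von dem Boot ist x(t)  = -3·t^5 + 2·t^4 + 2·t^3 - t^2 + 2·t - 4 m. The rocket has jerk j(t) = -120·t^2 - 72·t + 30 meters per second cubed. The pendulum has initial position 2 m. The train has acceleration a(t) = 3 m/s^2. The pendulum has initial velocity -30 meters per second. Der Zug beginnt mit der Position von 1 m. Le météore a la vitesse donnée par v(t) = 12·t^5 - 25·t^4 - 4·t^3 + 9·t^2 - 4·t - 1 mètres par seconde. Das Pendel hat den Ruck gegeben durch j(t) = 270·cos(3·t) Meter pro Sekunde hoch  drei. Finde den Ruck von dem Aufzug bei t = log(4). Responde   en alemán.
Ausgehend von der Position x(t) = 9·exp(-t), nehmen wir 3 Ableitungen. Die Ableitung von der Position ergibt die Geschwindigkeit: v(t) = -9·exp(-t). Die Ableitung von der Geschwindigkeit ergibt die Beschleunigung: a(t) = 9·exp(-t). Die Ableitung von der Beschleunigung ergibt den Ruck: j(t) = -9·exp(-t). Mit j(t) = -9·exp(-t) und Einsetzen von t = log(4), finden wir j = -9/4.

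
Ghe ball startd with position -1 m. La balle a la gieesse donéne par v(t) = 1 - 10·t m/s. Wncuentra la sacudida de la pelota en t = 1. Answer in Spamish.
Partiendo de la velocidad v(t) = 1 - 10·t, tomamos 2 derivadas. Tomando d/dt de v(t), encontramos a(t) = -10. Derivando la aceleración, obtenemos la sacudida: j(t) = 0. De la ecuación de la sacudida j(t) = 0, sustituimos t = 1 para obtener j = 0.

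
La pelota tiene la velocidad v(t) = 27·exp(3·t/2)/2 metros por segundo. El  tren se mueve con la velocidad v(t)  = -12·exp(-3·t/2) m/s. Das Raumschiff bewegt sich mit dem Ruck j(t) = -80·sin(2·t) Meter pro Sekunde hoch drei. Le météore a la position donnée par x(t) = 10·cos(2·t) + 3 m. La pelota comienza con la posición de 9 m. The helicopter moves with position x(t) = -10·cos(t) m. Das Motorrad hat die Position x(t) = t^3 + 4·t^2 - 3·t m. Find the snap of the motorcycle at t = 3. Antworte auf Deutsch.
Ausgehend von der Position x(t) = t^3 + 4·t^2 - 3·t, nehmen wir 4 Ableitungen. Mit d/dt von x(t) finden wir v(t) = 3·t^2 + 8·t - 3. Mit d/dt von v(t) finden wir a(t) = 6·t + 8. Mit d/dt von a(t) finden wir j(t) = 6. Durch Ableiten von dem Ruck erhalten wir den Snap: s(t) = 0. Aus der Gleichung für den Snap s(t) = 0, setzen wir t = 3 ein und erhalten s = 0.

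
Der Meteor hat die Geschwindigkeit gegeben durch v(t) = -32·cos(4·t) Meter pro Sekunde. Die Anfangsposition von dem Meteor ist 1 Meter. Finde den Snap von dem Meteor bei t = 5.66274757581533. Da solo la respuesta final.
s(5.66274757581533) = 1255.40722841414.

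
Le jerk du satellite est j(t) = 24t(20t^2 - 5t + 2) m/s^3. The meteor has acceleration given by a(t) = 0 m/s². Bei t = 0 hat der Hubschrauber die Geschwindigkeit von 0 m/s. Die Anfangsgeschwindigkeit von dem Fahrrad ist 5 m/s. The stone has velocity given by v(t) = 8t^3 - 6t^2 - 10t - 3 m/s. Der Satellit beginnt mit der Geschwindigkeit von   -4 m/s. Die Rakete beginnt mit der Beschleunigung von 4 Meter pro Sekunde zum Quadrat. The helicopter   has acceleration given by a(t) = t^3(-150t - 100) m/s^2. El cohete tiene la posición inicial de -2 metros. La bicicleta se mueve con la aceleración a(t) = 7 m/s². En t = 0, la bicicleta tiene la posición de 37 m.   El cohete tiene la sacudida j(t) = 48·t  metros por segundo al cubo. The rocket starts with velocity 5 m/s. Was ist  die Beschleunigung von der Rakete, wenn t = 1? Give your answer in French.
En partant du jerk j(t) = 48·t, nous prenons 1 intégrale. La primitive du jerk, avec a(0) = 4, donne l'accélération: a(t) = 24·t^2 + 4. Nous avons l'accélération a(t) = 24·t^2 + 4. En substituant t = 1: a(1) = 28.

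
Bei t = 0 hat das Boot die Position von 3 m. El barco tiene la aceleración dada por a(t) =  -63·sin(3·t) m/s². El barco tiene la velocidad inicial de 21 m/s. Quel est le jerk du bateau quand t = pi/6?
En partant de l'accélération a(t) = -63·sin(3·t), nous prenons 1 dérivée. En dérivant l'accélération, nous obtenons le jerk: j(t) = -189·cos(3·t). Nous avons le jerk j(t) = -189·cos(3·t). En substituant t = pi/6: j(pi/6) = 0.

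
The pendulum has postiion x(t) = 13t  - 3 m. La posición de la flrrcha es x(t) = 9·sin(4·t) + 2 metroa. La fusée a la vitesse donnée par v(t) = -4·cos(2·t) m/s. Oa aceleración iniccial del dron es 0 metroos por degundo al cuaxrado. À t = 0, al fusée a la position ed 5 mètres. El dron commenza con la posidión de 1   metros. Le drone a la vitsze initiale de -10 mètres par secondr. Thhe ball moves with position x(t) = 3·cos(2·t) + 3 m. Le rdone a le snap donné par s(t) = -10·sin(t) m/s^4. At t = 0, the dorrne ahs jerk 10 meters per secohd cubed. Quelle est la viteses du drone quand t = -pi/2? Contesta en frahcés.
Nous devons intégrer notre équation du snap s(t) = -10·sin(t) 3 fois. La primitive du snap, avec j(0) = 10, donne le jerk: j(t) = 10·cos(t). La primitive du jerk, avec a(0) = 0, donne l'accélération: a(t) = 10·sin(t). La primitive de l'accélération, avec v(0) = -10, donne la vitesse: v(t) = -10·cos(t). De l'équation de la vitesse v(t) = -10·cos(t), nous substituons t = -pi/2 pour obtenir v = 0.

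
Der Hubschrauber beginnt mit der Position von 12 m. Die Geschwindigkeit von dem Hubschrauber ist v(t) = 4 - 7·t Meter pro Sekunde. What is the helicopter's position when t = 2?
We must find the antiderivative of our velocity equation v(t) = 4 - 7·t 1 time. The integral of velocity, with x(0) = 12, gives position: x(t) = -7·t^2/2 + 4·t + 12. Using x(t) = -7·t^2/2 + 4·t + 12 and substituting t = 2, we find x = 6.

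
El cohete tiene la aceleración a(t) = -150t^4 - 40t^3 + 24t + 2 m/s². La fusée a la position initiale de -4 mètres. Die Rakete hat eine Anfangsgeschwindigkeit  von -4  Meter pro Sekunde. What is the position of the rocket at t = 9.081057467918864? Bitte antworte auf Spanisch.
Partiendo de la aceleración a(t) = -150·t^4 - 40·t^3 + 24·t + 2, tomamos 2 integrales. La integral de la aceleración es la velocidad. Usando v(0) = -4, obtenemos v(t) = -30·t^5 - 10·t^4 + 12·t^2 + 2·t - 4. Integrando la velocidad y usando la condición inicial x(0) = -4, obtenemos x(t) = -5·t^6 - 2·t^5 + 4·t^3 + t^2 - 4·t - 4. Tenemos la posición x(t) = -5·t^6 - 2·t^5 + 4·t^3 + t^2 - 4·t - 4. Sustituyendo t = 9.081057467918864: x(9.081057467918864) = -2924543.24861896.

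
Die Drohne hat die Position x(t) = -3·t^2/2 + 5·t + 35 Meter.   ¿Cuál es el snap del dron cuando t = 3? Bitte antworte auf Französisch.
En partant de la position x(t) = -3·t^2/2 + 5·t + 35, nous prenons 4 dérivées. En dérivant la position, nous obtenons la vitesse: v(t) = 5 - 3·t. En prenant d/dt de v(t), nous trouvons a(t) = -3. En prenant d/dt de a(t), nous trouvons j(t) = 0. La dérivée du jerk donne le snap: s(t) = 0. De l'équation du snap s(t) = 0, nous substituons t = 3 pour obtenir s = 0.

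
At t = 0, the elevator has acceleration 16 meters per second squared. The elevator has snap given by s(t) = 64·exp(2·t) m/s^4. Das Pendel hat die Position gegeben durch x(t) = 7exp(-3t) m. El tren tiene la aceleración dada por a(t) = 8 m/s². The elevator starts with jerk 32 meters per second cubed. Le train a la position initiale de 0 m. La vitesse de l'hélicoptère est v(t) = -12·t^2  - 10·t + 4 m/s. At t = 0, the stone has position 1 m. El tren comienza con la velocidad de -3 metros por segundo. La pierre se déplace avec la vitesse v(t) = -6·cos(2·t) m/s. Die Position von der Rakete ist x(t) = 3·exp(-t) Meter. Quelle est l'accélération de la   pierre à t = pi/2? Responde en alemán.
Um dies zu lösen, müssen wir 1 Ableitung unserer Gleichung für die Geschwindigkeit v(t) = -6·cos(2·t) nehmen. Die Ableitung von der Geschwindigkeit ergibt die Beschleunigung: a(t) = 12·sin(2·t). Wir haben die Beschleunigung a(t) = 12·sin(2·t). Durch Einsetzen von t = pi/2: a(pi/2) = 0.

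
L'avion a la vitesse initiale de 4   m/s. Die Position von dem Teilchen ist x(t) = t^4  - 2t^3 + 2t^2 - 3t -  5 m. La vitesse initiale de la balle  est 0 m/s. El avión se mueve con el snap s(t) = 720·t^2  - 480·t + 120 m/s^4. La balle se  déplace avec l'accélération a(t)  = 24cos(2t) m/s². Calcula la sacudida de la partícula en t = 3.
Partiendo de la posición x(t) = t^4 - 2·t^3 + 2·t^2 - 3·t - 5, tomamos 3 derivadas. Derivando la posición, obtenemos la velocidad: v(t) = 4·t^3 - 6·t^2 + 4·t - 3. Tomando d/dt de v(t), encontramos a(t) = 12·t^2 - 12·t + 4. La derivada de la aceleración da la sacudida: j(t) = 24·t - 12. Tenemos la sacudida j(t) = 24·t - 12. Sustituyendo t = 3: j(3) = 60.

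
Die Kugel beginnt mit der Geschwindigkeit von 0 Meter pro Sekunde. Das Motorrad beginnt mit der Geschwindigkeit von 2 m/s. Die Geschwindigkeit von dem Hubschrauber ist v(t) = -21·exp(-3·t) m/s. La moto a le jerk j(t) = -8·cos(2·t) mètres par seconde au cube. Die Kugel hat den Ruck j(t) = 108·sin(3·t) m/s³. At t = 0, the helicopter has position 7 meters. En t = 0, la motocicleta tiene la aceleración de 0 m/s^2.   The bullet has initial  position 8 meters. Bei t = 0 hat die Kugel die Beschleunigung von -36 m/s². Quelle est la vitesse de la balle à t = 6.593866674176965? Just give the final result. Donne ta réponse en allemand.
Bei t = 6.593866674176965, v = -9.63408358014945.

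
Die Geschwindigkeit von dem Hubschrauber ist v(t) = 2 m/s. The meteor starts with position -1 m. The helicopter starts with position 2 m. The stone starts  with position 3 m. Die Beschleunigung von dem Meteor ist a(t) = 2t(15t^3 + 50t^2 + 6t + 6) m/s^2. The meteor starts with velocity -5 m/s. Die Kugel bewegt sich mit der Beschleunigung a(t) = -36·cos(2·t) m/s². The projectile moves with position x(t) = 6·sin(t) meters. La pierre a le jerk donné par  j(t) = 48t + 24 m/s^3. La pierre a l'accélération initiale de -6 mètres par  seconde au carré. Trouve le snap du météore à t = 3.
Pour résoudre ceci, nous devons prendre 2 dérivées de notre équation de l'accélération a(t) = 2·t·(15·t^3 + 50·t^2 + 6·t + 6). En prenant d/dt de a(t), nous trouvons j(t) = 30·t^3 + 100·t^2 + 2·t·(45·t^2 + 100·t + 6) + 12·t + 12. En prenant d/dt de j(t), nous trouvons s(t) = 180·t^2 + 2·t·(90·t + 100) + 400·t + 24. En utilisant s(t) = 180·t^2 + 2·t·(90·t + 100) + 400·t + 24 et en substituant t = 3, nous trouvons s = 5064.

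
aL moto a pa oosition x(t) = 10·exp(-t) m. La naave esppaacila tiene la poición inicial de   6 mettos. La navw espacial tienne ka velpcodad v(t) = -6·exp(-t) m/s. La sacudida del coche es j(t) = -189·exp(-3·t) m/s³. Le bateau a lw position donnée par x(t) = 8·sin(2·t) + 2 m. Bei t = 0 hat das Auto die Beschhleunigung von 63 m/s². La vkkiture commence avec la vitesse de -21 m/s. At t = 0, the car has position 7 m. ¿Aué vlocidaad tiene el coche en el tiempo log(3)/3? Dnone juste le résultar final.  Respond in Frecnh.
La vitesse à t = log(3)/3 est v = -7.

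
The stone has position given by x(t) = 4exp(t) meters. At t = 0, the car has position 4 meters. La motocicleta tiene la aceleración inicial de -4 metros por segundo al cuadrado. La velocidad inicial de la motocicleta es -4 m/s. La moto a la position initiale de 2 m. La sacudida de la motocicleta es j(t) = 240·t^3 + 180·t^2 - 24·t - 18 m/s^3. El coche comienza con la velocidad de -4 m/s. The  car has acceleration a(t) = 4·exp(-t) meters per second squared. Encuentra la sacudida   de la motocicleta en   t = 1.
Usando j(t) = 240·t^3 + 180·t^2 - 24·t - 18 y sustituyendo t = 1, encontramos j = 378.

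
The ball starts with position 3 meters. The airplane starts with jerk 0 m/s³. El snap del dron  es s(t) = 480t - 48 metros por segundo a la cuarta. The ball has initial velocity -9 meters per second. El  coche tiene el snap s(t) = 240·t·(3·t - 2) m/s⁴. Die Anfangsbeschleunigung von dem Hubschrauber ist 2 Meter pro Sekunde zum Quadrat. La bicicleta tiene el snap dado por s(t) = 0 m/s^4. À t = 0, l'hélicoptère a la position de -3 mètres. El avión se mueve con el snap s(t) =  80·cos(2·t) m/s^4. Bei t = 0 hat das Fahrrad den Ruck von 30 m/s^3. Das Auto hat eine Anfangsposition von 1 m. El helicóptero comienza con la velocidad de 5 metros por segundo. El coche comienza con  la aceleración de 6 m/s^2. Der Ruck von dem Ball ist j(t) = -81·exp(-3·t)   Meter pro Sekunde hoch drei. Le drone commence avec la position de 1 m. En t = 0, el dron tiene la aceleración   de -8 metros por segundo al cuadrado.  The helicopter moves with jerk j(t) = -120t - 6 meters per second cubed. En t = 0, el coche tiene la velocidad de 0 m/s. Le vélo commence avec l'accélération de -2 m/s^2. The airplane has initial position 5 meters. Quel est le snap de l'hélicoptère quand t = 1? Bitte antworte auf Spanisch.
Partiendo de la sacudida j(t) = -120·t - 6, tomamos 1 derivada. Tomando d/dt de j(t), encontramos s(t) = -120. Usando s(t) = -120 y sustituyendo t = 1, encontramos s = -120.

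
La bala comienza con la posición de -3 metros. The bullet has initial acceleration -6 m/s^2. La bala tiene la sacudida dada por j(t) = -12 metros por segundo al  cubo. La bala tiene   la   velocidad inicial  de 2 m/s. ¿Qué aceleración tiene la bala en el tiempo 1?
Debemos encontrar la antiderivada de nuestra ecuación de la sacudida j(t) = -12 1 vez. La integral de la sacudida es la aceleración. Usando a(0) = -6, obtenemos a(t) = -12·t - 6. Tenemos la aceleración a(t) = -12·t - 6. Sustituyendo t = 1: a(1) = -18.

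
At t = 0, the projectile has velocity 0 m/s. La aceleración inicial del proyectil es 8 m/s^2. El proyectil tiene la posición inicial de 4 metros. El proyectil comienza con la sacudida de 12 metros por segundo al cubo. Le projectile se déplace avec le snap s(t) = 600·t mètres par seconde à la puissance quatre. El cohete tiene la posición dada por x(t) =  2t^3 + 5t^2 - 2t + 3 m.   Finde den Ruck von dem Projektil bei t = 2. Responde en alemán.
Wir müssen die Stammfunktion unserer Gleichung für den Snap s(t) = 600·t 1-mal finden. Durch Integration von dem Snap und Verwendung der Anfangsbedingung j(0) = 12, erhalten wir j(t) = 300·t^2 + 12. Aus der Gleichung für den Ruck j(t) = 300·t^2 + 12, setzen wir t = 2 ein und erhalten j = 1212.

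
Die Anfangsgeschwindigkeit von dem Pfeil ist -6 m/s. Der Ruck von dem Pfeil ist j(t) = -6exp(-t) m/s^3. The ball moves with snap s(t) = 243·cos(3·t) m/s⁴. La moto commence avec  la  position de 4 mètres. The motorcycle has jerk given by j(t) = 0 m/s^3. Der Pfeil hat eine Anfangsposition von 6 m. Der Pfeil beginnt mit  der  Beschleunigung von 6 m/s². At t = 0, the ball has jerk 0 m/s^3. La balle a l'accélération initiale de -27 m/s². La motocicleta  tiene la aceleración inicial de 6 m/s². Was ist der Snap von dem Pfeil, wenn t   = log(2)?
Wir müssen unsere Gleichung für den Ruck j(t) = -6·exp(-t) 1-mal ableiten. Durch Ableiten von dem Ruck erhalten wir den Snap: s(t) = 6·exp(-t). Mit s(t) = 6·exp(-t) und Einsetzen von t = log(2), finden wir s = 3.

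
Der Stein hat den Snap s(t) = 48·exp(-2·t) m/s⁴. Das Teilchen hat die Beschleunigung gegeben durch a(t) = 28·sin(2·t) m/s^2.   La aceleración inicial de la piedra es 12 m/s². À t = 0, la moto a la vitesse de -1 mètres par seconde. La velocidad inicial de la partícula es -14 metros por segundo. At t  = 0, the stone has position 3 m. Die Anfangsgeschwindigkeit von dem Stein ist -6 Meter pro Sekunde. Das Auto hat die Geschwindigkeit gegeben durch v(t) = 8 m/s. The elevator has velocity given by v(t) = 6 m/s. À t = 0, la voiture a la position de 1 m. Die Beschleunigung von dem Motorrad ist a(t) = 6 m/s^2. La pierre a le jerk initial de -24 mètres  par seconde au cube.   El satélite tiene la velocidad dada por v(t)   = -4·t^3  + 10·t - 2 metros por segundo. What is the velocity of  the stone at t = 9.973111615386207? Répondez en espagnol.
Necesitamos integrar nuestra ecuación del snap s(t) = 48·exp(-2·t) 3 veces. Integrando el snap y usando la condición inicial j(0) = -24, obtenemos j(t) = -24·exp(-2·t). La antiderivada de la sacudida es la aceleración. Usando a(0) = 12, obtenemos a(t) = 12·exp(-2·t). Integrando la aceleración y usando la condición inicial v(0) = -6, obtenemos v(t) = -6·exp(-2·t). Tenemos la velocidad v(t) = -6·exp(-2·t). Sustituyendo t = 9.973111615386207: v(9.973111615386207) = -1.30501819395835E-8.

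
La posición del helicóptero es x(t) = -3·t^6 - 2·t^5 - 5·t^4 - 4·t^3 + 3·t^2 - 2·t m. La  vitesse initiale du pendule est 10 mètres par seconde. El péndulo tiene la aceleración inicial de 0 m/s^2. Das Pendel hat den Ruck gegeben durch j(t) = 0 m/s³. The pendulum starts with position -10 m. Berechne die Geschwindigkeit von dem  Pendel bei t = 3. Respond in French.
Nous devons intégrer notre équation du jerk j(t) = 0 2 fois. La primitive du jerk, avec a(0) = 0, donne l'accélération: a(t) = 0. La primitive de l'accélération, avec v(0) = 10, donne la vitesse: v(t) = 10. De l'équation de la vitesse v(t) = 10, nous substituons t = 3 pour obtenir v = 10.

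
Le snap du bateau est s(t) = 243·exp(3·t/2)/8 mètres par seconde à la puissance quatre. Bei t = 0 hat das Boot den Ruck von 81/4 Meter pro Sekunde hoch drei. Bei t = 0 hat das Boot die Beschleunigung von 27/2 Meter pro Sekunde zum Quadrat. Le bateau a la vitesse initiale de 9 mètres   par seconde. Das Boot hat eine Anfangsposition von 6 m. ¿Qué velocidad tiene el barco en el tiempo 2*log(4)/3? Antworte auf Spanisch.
Para resolver esto, necesitamos tomar 3 integrales de nuestra ecuación del snap s(t) = 243·exp(3·t/2)/8. Integrando el snap y usando la condición inicial j(0) = 81/4, obtenemos j(t) = 81·exp(3·t/2)/4. Integrando la sacudida y usando la condición inicial a(0) = 27/2, obtenemos a(t) = 27·exp(3·t/2)/2. Integrando la aceleración y usando la condición inicial v(0) = 9, obtenemos v(t) = 9·exp(3·t/2). De la ecuación de la velocidad v(t) = 9·exp(3·t/2), sustituimos t = 2*log(4)/3 para obtener v = 36.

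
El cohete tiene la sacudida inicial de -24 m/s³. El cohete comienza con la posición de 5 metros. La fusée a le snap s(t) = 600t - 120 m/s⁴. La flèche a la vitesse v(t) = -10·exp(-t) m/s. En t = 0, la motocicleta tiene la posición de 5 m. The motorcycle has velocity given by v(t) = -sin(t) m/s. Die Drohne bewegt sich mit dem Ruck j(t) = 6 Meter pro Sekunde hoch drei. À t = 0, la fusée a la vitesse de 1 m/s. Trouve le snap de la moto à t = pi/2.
Nous devons dériver notre équation de la vitesse v(t) = -sin(t) 3 fois. En dérivant la vitesse, nous obtenons l'accélération: a(t) = -cos(t). En prenant d/dt de a(t), nous trouvons j(t) = sin(t). En prenant d/dt de j(t), nous trouvons s(t) = cos(t). En utilisant s(t) = cos(t) et en substituant t = pi/2, nous trouvons s = 0.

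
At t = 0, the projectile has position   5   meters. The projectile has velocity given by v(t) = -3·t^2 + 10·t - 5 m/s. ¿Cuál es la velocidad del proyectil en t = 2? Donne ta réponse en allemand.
Mit v(t) = -3·t^2 + 10·t - 5 und Einsetzen von t = 2, finden wir v = 3.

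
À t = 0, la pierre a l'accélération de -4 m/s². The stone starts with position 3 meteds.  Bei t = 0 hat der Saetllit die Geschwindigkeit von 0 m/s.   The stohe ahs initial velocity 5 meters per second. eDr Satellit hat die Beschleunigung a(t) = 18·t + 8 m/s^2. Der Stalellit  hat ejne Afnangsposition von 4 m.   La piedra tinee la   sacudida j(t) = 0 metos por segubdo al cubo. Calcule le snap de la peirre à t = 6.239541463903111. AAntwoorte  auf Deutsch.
Um dies zu lösen, müssen wir 1 Ableitung unserer Gleichung für den Ruck j(t) = 0 nehmen. Mit d/dt von j(t) finden wir s(t) = 0. Aus der Gleichung für den Snap s(t) = 0, setzen wir t = 6.239541463903111 ein und erhalten s = 0.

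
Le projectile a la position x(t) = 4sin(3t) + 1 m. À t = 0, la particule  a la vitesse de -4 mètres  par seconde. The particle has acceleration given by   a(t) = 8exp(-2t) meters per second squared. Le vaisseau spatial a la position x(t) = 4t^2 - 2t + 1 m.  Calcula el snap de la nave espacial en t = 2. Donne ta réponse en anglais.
To solve this, we need to take 4 derivatives of our position equation x(t) = 4·t^2 - 2·t + 1. Taking d/dt of x(t), we find v(t) = 8·t - 2. Taking d/dt of v(t), we find a(t) = 8. Taking d/dt of a(t), we find j(t) = 0. Differentiating jerk, we get snap: s(t) = 0. We have snap s(t) = 0. Substituting t = 2: s(2) = 0.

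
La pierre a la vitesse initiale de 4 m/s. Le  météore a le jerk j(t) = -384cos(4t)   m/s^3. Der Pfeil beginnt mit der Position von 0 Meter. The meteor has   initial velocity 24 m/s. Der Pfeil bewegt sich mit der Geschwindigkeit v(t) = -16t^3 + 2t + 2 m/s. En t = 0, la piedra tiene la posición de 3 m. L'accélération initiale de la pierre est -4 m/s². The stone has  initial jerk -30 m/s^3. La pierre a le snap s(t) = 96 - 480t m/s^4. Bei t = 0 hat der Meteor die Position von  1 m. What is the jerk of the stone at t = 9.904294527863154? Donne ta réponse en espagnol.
Necesitamos integrar nuestra ecuación del snap s(t) = 96 - 480·t 1 vez. La antiderivada del snap, con j(0) = -30, da la sacudida: j(t) = -240·t^2 + 96·t - 30. Usando j(t) = -240·t^2 + 96·t - 30 y sustituyendo t = 9.904294527863154, encontramos j = -22621.9997480435.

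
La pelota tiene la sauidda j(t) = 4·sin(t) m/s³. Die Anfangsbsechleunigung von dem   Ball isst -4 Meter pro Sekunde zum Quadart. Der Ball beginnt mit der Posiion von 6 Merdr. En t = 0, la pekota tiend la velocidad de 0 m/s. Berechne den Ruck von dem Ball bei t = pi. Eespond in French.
Nous avons le jerk j(t) = 4·sin(t). En substituant t = pi: j(pi) = 0.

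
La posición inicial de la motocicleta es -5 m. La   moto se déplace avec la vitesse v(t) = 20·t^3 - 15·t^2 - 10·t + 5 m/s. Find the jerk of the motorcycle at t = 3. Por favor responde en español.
Partiendo de la velocidad v(t) = 20·t^3 - 15·t^2 - 10·t + 5, tomamos 2 derivadas. Tomando d/dt de v(t), encontramos a(t) = 60·t^2 - 30·t - 10. Derivando la aceleración, obtenemos la sacudida: j(t) = 120·t - 30. Usando j(t) = 120·t - 30 y sustituyendo t = 3, encontramos j = 330.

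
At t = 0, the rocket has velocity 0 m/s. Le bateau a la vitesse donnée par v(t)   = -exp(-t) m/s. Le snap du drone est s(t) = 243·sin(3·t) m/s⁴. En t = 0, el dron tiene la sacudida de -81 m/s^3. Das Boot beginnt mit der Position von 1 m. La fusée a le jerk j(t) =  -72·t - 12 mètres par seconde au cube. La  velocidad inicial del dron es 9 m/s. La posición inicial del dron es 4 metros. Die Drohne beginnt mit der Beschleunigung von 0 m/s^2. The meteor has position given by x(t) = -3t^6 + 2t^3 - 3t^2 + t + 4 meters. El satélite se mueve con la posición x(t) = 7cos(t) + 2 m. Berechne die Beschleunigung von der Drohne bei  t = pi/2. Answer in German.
Wir müssen die Stammfunktion unserer Gleichung für den Snap s(t) = 243·sin(3·t) 2-mal finden. Durch Integration von dem Snap und Verwendung der Anfangsbedingung j(0) = -81, erhalten wir j(t) = -81·cos(3·t). Das Integral von dem Ruck, mit a(0) = 0, ergibt die Beschleunigung: a(t) = -27·sin(3·t). Aus der Gleichung für die Beschleunigung a(t) = -27·sin(3·t), setzen wir t = pi/2 ein und erhalten a = 27.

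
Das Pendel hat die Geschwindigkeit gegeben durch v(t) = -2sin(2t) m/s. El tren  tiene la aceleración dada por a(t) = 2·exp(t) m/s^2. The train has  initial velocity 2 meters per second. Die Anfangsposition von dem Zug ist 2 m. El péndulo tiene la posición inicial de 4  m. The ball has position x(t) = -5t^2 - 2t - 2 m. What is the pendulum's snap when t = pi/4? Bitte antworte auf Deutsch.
Ausgehend von der Geschwindigkeit v(t) = -2·sin(2·t), nehmen wir 3 Ableitungen. Durch Ableiten von der Geschwindigkeit erhalten wir die Beschleunigung: a(t) = -4·cos(2·t). Mit d/dt von a(t) finden wir j(t) = 8·sin(2·t). Durch Ableiten von dem Ruck erhalten wir den Snap: s(t) = 16·cos(2·t). Aus der Gleichung für den Snap s(t) = 16·cos(2·t), setzen wir t = pi/4 ein und erhalten s = 0.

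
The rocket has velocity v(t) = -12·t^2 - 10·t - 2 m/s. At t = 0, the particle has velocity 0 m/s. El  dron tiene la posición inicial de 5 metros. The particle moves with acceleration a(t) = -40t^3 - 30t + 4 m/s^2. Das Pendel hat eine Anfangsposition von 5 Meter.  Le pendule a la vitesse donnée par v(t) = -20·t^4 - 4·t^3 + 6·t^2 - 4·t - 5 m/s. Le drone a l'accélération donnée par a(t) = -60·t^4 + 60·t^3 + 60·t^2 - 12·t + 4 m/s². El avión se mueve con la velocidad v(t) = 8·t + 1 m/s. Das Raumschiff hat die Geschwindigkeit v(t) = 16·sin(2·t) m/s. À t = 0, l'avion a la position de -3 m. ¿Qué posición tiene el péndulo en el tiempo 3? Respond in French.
Pour résoudre ceci, nous devons prendre 1 primitive de notre équation de la vitesse v(t) = -20·t^4 - 4·t^3 + 6·t^2 - 4·t - 5. En intégrant la vitesse et en utilisant la condition initiale x(0) = 5, nous obtenons x(t) = -4·t^5 - t^4 + 2·t^3 - 2·t^2 - 5·t + 5. Nous avons la position x(t) = -4·t^5 - t^4 + 2·t^3 - 2·t^2 - 5·t + 5. En substituant t = 3: x(3) = -1027.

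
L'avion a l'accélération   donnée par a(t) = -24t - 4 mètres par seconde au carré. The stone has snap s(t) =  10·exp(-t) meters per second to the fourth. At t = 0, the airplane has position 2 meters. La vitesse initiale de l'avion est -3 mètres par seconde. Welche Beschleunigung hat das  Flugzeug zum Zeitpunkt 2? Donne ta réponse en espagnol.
De la ecuación de la aceleración a(t) = -24·t - 4, sustituimos t = 2 para obtener a = -52.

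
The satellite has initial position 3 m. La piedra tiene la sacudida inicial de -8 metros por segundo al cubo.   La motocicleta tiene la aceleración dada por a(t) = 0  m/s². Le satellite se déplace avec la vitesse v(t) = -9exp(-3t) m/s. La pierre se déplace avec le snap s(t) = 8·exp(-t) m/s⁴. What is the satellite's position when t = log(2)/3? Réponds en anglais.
We must find the antiderivative of our velocity equation v(t) = -9·exp(-3·t) 1 time. The integral of velocity is position. Using x(0) = 3, we get x(t) = 3·exp(-3·t). Using x(t) = 3·exp(-3·t) and substituting t = log(2)/3, we find x = 3/2.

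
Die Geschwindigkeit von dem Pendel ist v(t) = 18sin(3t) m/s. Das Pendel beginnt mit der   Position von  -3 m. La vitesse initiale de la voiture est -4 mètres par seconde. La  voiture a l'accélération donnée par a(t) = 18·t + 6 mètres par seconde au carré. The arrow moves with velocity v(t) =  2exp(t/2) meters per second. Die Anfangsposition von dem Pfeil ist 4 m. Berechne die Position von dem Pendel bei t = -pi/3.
Ausgehend von der Geschwindigkeit v(t) = 18·sin(3·t), nehmen wir 1 Stammfunktion. Die Stammfunktion von der Geschwindigkeit ist die Position. Mit x(0) = -3 erhalten wir x(t) = 3 - 6·cos(3·t). Aus der Gleichung für die Position x(t) = 3 - 6·cos(3·t), setzen wir t = -pi/3 ein und erhalten x = 9.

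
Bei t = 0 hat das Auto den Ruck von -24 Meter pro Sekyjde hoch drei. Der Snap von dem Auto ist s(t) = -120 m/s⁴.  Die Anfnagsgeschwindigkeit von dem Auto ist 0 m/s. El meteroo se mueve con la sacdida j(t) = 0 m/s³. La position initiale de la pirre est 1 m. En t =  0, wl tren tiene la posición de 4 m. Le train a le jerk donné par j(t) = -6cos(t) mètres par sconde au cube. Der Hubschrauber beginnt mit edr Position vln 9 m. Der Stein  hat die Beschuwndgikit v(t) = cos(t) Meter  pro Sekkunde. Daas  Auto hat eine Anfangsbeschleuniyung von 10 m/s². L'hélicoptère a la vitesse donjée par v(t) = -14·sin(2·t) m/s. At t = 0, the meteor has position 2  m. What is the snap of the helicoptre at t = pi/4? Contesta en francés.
Pour résoudre ceci, nous devons prendre 3 dérivées de notre équation de la vitesse v(t) = -14·sin(2·t). La dérivée de la vitesse donne l'accélération: a(t) = -28·cos(2·t). En dérivant l'accélération, nous obtenons le jerk: j(t) = 56·sin(2·t). En dérivant le jerk, nous obtenons le snap: s(t) = 112·cos(2·t). De l'équation du snap s(t) = 112·cos(2·t), nous substituons t = pi/4 pour obtenir s = 0.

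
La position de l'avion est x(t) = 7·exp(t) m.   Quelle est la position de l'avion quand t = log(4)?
De l'équation de la position x(t) = 7·exp(t), nous substituons t = log(4) pour obtenir x = 28.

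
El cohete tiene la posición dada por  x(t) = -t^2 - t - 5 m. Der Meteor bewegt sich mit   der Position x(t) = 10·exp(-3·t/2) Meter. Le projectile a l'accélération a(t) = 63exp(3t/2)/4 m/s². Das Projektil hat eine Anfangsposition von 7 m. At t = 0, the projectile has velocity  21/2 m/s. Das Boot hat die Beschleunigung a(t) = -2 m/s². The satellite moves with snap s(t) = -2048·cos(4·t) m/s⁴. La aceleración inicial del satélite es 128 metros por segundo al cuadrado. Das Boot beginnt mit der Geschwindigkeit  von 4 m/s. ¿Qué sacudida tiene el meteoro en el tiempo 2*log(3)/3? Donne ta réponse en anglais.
Starting from position x(t) = 10·exp(-3·t/2), we take 3 derivatives. Taking d/dt of x(t), we find v(t) = -15·exp(-3·t/2). Differentiating velocity, we get acceleration: a(t) = 45·exp(-3·t/2)/2. The derivative of acceleration gives jerk: j(t) = -135·exp(-3·t/2)/4. We have jerk j(t) = -135·exp(-3·t/2)/4. Substituting t = 2*log(3)/3: j(2*log(3)/3) = -45/4.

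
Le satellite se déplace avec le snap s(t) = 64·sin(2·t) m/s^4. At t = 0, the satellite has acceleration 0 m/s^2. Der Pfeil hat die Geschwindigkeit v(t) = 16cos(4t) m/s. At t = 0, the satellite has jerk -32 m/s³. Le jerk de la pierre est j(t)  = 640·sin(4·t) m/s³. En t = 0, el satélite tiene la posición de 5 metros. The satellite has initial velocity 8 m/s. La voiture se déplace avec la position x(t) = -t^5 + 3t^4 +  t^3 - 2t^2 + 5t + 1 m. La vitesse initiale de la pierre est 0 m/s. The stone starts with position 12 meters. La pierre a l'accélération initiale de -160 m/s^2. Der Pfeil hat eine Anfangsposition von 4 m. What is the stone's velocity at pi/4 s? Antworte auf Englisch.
We must find the antiderivative of our jerk equation j(t) = 640·sin(4·t) 2 times. Taking ∫j(t)dt and applying a(0) = -160, we find a(t) = -160·cos(4·t). The antiderivative of acceleration, with v(0) = 0, gives velocity: v(t) = -40·sin(4·t). From the given velocity equation v(t) = -40·sin(4·t), we substitute t = pi/4 to get v = 0.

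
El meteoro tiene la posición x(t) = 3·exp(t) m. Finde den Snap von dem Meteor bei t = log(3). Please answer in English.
Starting from position x(t) = 3·exp(t), we take 4 derivatives. Taking d/dt of x(t), we find v(t) = 3·exp(t). The derivative of velocity gives acceleration: a(t) = 3·exp(t). Differentiating acceleration, we get jerk: j(t) = 3·exp(t). Differentiating jerk, we get snap: s(t) = 3·exp(t). Using s(t) = 3·exp(t) and substituting t = log(3), we find s = 9.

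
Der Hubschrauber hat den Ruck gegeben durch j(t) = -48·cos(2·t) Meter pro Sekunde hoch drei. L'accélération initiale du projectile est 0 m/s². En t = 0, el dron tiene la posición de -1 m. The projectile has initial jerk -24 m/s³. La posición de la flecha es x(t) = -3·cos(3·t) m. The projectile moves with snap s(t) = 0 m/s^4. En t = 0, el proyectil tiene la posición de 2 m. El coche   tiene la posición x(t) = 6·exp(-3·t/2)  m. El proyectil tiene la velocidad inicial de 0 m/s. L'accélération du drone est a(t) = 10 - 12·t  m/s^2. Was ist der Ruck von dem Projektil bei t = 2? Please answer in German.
Wir müssen die Stammfunktion unserer Gleichung für den Snap s(t) = 0 1-mal finden. Die Stammfunktion von dem Snap, mit j(0) = -24, ergibt den Ruck: j(t) = -24. Wir haben den Ruck j(t) = -24. Durch Einsetzen von t = 2: j(2) = -24.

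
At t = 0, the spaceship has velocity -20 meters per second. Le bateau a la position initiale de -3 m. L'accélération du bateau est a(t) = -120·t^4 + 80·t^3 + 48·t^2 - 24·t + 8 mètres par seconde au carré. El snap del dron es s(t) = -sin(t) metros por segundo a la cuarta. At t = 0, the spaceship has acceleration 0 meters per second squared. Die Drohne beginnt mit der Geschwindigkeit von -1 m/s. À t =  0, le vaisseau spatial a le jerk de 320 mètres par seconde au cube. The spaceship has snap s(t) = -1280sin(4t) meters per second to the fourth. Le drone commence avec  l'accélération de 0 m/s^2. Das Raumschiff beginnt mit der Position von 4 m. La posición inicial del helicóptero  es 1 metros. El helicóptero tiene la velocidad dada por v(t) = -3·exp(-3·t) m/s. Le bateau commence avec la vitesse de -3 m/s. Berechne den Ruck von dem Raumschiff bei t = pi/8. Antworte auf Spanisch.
Partiendo del snap s(t) = -1280·sin(4·t), tomamos 1 integral. Tomando ∫s(t)dt y aplicando j(0) = 320, encontramos j(t) = 320·cos(4·t). De la ecuación de la sacudida j(t) = 320·cos(4·t), sustituimos t = pi/8 para obtener j = 0.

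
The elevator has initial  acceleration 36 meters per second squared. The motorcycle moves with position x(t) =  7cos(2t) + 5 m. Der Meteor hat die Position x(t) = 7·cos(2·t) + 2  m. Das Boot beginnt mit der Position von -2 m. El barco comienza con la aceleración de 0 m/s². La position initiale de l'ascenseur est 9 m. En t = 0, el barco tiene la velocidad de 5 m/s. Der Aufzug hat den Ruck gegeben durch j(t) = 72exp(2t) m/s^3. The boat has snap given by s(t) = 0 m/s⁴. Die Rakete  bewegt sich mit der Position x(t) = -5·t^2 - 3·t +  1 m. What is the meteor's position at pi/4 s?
We have position x(t) = 7·cos(2·t) + 2. Substituting t = pi/4: x(pi/4) = 2.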